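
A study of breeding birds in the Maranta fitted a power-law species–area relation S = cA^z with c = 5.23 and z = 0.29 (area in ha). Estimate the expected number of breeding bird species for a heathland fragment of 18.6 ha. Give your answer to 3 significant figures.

12.2

S = 5.23 × 18.6^0.29
ln S = ln 5.23 + 0.29 × ln 18.6 = 1.6544 + 0.29 × 2.9232 = 2.5021
S = e^2.5021 ≈ 12.21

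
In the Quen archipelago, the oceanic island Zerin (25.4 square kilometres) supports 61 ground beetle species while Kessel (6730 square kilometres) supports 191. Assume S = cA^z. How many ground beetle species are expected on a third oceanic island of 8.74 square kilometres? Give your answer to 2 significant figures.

z = ln(191/61) / ln(6730/25.4) = 1.1414 / 5.5796 = 0.2046
c = 61 / 25.4^0.2046 = 61 / 1.938 = 31.47
S₃ = 31.47 × 8.74^0.2046 = 31.47 × 1.558 ≈ 49.04

49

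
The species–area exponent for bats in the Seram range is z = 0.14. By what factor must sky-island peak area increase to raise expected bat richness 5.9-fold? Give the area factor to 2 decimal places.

(A₂/A₁)^0.14 = 5.9, so A₂/A₁ = 5.9^(1/0.14) = 5.9^7.143
ln(A₂/A₁) = ln 5.9 / 0.14 = 1.7750 / 0.14 = 12.6782
A₂/A₁ = e^12.6782 ≈ 320690

320690.28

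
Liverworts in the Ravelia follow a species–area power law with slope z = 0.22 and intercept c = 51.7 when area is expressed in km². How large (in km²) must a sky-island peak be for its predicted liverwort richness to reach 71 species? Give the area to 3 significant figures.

4.23 km²

71 = 51.7 × A^0.22  ⇒  A^0.22 = 71/51.7 = 1.373
ln A = ln(1.373) / 0.22 = 0.3172 / 0.22 = 1.4419
A = e^1.4419 ≈ 4.229 km²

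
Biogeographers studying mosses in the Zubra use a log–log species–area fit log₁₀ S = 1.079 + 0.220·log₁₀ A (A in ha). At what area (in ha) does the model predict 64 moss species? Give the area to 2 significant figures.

64 = 11.99 × A^0.22  ⇒  A^0.22 = 64/11.99 = 5.336
ln A = ln(5.336) / 0.22 = 1.6744 / 0.22 = 7.6109
A = e^7.6109 ≈ 2020 ha

2000 ha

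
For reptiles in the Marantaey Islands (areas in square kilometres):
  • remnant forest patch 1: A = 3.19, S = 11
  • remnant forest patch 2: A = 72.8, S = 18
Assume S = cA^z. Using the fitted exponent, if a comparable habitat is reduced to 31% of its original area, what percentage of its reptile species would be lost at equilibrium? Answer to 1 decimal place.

16.8%

z = ln(18/11) / ln(72.8/3.19) = 0.4925 / 3.1277 = 0.1575
S_new/S_old = (A_new/A_old)^z = 0.31^0.1575 = exp(0.1575 × -1.1712) = 0.8316
Fraction lost = 1 − 0.8316 = 0.1684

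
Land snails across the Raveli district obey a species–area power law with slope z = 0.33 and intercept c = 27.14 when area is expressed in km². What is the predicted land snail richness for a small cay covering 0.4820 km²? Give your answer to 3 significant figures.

21.3

S = 27.14 × 0.482^0.33
ln S = ln 27.14 + 0.33 × ln 0.482 = 3.3010 + 0.33 × -0.7298 = 3.0602
S = e^3.0602 ≈ 21.33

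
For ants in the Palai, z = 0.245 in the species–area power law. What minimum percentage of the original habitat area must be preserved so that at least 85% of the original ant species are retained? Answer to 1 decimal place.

51.5%

Need (A_new/A_old)^0.245 = 0.85, so A_new/A_old = 0.85^(1/0.245) = 0.85^4.082
ln(A_new/A_old) = ln 0.85 / 0.245 = -0.1625 / 0.245 = -0.6633
A_new/A_old = e^-0.6633 ≈ 0.5151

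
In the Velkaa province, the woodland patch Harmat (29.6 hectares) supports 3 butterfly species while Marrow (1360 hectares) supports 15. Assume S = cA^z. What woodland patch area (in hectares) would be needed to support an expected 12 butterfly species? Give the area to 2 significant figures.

800 hectares

z = ln(15/3) / ln(1360/29.6) = 1.6094 / 3.8275 = 0.4205
c = 3 / 29.6^0.4205 = 3 / 4.156 = 0.7219
A = (12/0.7219)^(1/0.4205) ⇒ ln A = ln(16.62)/0.4205 = 6.6846
A = e^6.6846 ≈ 800 hectares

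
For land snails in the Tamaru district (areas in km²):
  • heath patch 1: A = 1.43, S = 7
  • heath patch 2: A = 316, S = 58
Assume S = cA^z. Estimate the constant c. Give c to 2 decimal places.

z = ln(S₂/S₁) / ln(A₂/A₁) = ln(58/7) / ln(316/1.43) = 2.1145 / 5.3981 = 0.3917
c = S₁ / A₁^z = 7 / 1.43^0.3917 = 7 / 1.15 = 6.085

6.08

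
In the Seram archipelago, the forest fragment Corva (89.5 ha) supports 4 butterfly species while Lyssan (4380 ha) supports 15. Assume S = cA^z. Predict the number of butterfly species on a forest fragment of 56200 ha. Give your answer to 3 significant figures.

35.7

z = ln(15/4) / ln(4380/89.5) = 1.3218 / 3.8906 = 0.3397
c = 4 / 89.5^0.3397 = 4 / 4.604 = 0.8689
S₃ = 0.8689 × 56200^0.3397 = 0.8689 × 41.08 ≈ 35.69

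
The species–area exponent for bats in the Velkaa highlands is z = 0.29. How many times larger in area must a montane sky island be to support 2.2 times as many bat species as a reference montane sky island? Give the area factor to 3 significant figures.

15.2

(A₂/A₁)^0.29 = 2.2, so A₂/A₁ = 2.2^(1/0.29) = 2.2^3.448
ln(A₂/A₁) = ln 2.2 / 0.29 = 0.7885 / 0.29 = 2.7188
A₂/A₁ = e^2.7188 ≈ 15.16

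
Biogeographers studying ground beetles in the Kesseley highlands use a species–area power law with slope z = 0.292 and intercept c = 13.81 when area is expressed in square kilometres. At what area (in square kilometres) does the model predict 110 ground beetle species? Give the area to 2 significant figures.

1200 square kilometres

110 = 13.81 × A^0.292  ⇒  A^0.292 = 110/13.81 = 7.965
ln A = ln(7.965) / 0.292 = 2.0751 / 0.292 = 7.1065
A = e^7.1065 ≈ 1220 square kilometres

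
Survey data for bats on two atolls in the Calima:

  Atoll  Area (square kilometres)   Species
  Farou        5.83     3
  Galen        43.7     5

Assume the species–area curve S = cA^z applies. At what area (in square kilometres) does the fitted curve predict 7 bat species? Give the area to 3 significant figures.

z = ln(5/3) / ln(43.7/5.83) = 0.5108 / 2.0143 = 0.2536
c = 3 / 5.83^0.2536 = 3 / 1.564 = 1.918
A = (7/1.918)^(1/0.2536) ⇒ ln A = ln(3.649)/0.2536 = 5.1042
A = e^5.1042 ≈ 164.7 square kilometres

165 square kilometres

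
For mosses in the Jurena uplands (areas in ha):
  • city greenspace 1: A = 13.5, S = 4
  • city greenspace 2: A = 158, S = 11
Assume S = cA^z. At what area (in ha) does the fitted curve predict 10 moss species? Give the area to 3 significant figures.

z = ln(11/4) / ln(158/13.5) = 1.0116 / 2.4599 = 0.4112
c = 4 / 13.5^0.4112 = 4 / 2.916 = 1.372
A = (10/1.372)^(1/0.4112) ⇒ ln A = ln(7.291)/0.4112 = 4.8308
A = e^4.8308 ≈ 125.3 ha

125 ha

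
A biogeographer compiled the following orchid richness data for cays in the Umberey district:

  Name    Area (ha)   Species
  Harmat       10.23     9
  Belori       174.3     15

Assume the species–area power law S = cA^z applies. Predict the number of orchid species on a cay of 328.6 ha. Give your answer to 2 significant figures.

17

z = ln(15/9) / ln(174.3/10.23) = 0.5108 / 2.8355 = 0.1802
c = 9 / 10.23^0.1802 = 9 / 1.52 = 5.92
S₃ = 5.92 × 328.6^0.1802 = 5.92 × 2.84 ≈ 16.82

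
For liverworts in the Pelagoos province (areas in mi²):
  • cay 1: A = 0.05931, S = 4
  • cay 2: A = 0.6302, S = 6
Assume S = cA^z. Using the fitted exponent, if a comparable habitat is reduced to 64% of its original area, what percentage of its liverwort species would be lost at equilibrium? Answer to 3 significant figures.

z = ln(6/4) / ln(0.6302/0.05931) = 0.4055 / 2.3633 = 0.1716
S_new/S_old = (A_new/A_old)^z = 0.64^0.1716 = exp(0.1716 × -0.4463) = 0.9263
Fraction lost = 1 − 0.9263 = 0.07371

7.37%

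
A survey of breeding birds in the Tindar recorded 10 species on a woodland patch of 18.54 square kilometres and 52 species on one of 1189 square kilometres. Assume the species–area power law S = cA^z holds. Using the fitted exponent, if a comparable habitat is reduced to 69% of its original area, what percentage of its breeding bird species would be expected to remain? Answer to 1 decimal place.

z = ln(52/10) / ln(1189/18.54) = 1.6487 / 4.1609 = 0.3962
S_new/S_old = (A_new/A_old)^z = 0.69^0.3962 = exp(0.3962 × -0.3711) = 0.8633

86.3%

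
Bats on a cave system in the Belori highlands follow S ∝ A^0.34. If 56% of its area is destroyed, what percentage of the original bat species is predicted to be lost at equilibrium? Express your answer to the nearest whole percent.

24%

S_new/S_old = (A_new/A_old)^z = 0.44^0.34
= exp(0.34 × ln 0.44) = exp(0.34 × -0.8210) = exp(-0.2791) ≈ 0.7564
Fraction lost = 1 − 0.7564 = 0.2436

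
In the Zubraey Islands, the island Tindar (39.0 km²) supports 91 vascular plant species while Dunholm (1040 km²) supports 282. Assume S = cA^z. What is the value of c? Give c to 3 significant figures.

25.8

z = ln(S₂/S₁) / ln(A₂/A₁) = ln(282/91) / ln(1040/39) = 1.1310 / 3.2834 = 0.3445
c = S₁ / A₁^z = 91 / 39^0.3445 = 91 / 3.532 = 25.76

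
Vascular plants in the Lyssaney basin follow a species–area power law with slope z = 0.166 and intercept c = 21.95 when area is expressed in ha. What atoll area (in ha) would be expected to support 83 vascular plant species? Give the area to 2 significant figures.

83 = 21.95 × A^0.166  ⇒  A^0.166 = 83/21.95 = 3.781
ln A = ln(3.781) / 0.166 = 1.3301 / 0.166 = 8.0125
A = e^8.0125 ≈ 3018 ha

3000 ha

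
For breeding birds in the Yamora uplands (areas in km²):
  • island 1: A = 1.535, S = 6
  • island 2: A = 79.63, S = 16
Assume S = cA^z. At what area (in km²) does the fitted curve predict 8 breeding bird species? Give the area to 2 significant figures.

4.9 km²

z = ln(16/6) / ln(79.63/1.535) = 0.9808 / 3.9489 = 0.2484
c = 6 / 1.535^0.2484 = 6 / 1.112 = 5.394
A = (8/5.394)^(1/0.2484) ⇒ ln A = ln(1.483)/0.2484 = 1.5868
A = e^1.5868 ≈ 4.888 km²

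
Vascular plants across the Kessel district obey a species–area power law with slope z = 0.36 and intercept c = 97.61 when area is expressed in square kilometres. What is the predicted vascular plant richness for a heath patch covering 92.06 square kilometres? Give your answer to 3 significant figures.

497

S = 97.61 × 92.06^0.36
ln S = ln 97.61 + 0.36 × ln 92.06 = 4.5810 + 0.36 × 4.5224 = 6.2091
S = e^6.2091 ≈ 497.2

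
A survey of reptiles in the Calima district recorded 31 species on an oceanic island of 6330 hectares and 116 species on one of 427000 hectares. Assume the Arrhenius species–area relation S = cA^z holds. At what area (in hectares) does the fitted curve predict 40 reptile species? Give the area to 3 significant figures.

z = ln(116/31) / ln(427000/6330) = 1.3196 / 4.2115 = 0.3133
c = 31 / 6330^0.3133 = 31 / 15.53 = 1.996
A = (40/1.996)^(1/0.3133) ⇒ ln A = ln(20.04)/0.3133 = 9.5665
A = e^9.5665 ≈ 14279 hectares

14300 hectares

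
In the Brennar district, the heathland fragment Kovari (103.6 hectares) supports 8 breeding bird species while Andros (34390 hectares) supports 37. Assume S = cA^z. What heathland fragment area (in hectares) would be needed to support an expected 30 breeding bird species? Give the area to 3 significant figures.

z = ln(37/8) / ln(34390/103.6) = 1.5315 / 5.8050 = 0.2638
c = 8 / 103.6^0.2638 = 8 / 3.402 = 2.352
A = (30/2.352)^(1/0.2638) ⇒ ln A = ln(12.76)/0.2638 = 9.6506
A = e^9.6506 ≈ 15531 hectares

15500 hectares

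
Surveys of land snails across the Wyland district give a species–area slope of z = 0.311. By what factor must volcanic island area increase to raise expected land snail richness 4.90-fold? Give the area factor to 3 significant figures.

166

(A₂/A₁)^0.311 = 4.9, so A₂/A₁ = 4.9^(1/0.311) = 4.9^3.215
ln(A₂/A₁) = ln 4.9 / 0.311 = 1.5892 / 0.311 = 5.1101
A₂/A₁ = e^5.1101 ≈ 165.7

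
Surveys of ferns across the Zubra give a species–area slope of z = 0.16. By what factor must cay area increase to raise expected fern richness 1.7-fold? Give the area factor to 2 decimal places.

(A₂/A₁)^0.16 = 1.7, so A₂/A₁ = 1.7^(1/0.16) = 1.7^6.25
ln(A₂/A₁) = ln 1.7 / 0.16 = 0.5306 / 0.16 = 3.3164
A₂/A₁ = e^3.3164 ≈ 27.56

27.56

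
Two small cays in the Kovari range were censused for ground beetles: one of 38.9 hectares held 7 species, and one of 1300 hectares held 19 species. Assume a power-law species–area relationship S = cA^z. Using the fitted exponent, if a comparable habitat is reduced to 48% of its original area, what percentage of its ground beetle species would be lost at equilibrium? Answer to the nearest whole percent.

z = ln(19/7) / ln(1300/38.9) = 0.9985 / 3.5091 = 0.2846
S_new/S_old = (A_new/A_old)^z = 0.48^0.2846 = exp(0.2846 × -0.7340) = 0.8115
Fraction lost = 1 − 0.8115 = 0.1885

19%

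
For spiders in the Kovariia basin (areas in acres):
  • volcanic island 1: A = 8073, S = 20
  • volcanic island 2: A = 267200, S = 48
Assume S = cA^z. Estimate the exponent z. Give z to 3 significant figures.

0.250

Taking logs: ln S = ln c + z ln A, so z = (ln S₂ − ln S₁)/(ln A₂ − ln A₁).
z = ln(48/20) / ln(267200/8073) = ln(2.4) / ln(33.1) = 0.8755 / 3.4995 = 0.2502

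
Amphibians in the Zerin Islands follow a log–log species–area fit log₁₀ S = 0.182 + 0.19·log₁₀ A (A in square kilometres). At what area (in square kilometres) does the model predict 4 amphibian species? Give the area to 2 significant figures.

4 = 1.521 × A^0.19  ⇒  A^0.19 = 4/1.521 = 2.631
ln A = ln(2.631) / 0.19 = 0.9672 / 0.19 = 5.0907
A = e^5.0907 ≈ 162.5 square kilometres

160 square kilometres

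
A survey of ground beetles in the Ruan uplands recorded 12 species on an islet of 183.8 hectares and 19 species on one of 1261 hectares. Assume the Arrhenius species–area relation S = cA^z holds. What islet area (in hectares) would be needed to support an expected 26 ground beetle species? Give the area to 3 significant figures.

4690 hectares

z = ln(19/12) / ln(1261/183.8) = 0.4595 / 1.9258 = 0.2386
c = 12 / 183.8^0.2386 = 12 / 3.47 = 3.458
A = (26/3.458)^(1/0.2386) ⇒ ln A = ln(7.518)/0.2386 = 8.4541
A = e^8.4541 ≈ 4694 hectares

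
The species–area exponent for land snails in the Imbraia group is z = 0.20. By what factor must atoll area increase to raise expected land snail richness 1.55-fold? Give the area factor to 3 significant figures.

(A₂/A₁)^0.2 = 1.55, so A₂/A₁ = 1.55^(1/0.2) = 1.55^5
ln(A₂/A₁) = ln 1.55 / 0.2 = 0.4383 / 0.2 = 2.1913
A₂/A₁ = e^2.1913 ≈ 8.947

8.95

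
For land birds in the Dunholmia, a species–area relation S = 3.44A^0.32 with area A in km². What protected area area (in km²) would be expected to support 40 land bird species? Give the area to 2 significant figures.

40 = 3.44 × A^0.32  ⇒  A^0.32 = 40/3.44 = 11.63
ln A = ln(11.63) / 0.32 = 2.4534 / 0.32 = 7.6669
A = e^7.6669 ≈ 2136 km²

2100 km²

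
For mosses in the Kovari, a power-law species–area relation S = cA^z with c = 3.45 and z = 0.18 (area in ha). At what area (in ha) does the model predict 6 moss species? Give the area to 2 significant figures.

6 = 3.45 × A^0.18  ⇒  A^0.18 = 6/3.45 = 1.739
ln A = ln(1.739) / 0.18 = 0.5534 / 0.18 = 3.0744
A = e^3.0744 ≈ 21.64 ha

22 ha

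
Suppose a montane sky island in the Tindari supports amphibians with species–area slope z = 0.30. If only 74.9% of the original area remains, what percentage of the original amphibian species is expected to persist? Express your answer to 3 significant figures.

91.7%

S_new/S_old = (A_new/A_old)^z = 0.749^0.3
= exp(0.3 × ln 0.749) = exp(0.3 × -0.2890) = exp(-0.0867) ≈ 0.9169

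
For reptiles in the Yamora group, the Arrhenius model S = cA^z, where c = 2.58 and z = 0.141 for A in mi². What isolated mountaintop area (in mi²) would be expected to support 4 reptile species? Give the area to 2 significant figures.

4 = 2.58 × A^0.141  ⇒  A^0.141 = 4/2.58 = 1.55
ln A = ln(1.55) / 0.141 = 0.4385 / 0.141 = 3.1100
A = e^3.1100 ≈ 22.42 mi²

22 mi²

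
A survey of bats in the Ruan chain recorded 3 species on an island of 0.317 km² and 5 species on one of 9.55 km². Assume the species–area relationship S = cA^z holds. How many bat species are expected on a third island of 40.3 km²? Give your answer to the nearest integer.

6

z = ln(5/3) / ln(9.55/0.317) = 0.5108 / 3.4054 = 0.1500
c = 3 / 0.317^0.1500 = 3 / 0.8417 = 3.564
S₃ = 3.564 × 40.3^0.1500 = 3.564 × 1.741 ≈ 6.205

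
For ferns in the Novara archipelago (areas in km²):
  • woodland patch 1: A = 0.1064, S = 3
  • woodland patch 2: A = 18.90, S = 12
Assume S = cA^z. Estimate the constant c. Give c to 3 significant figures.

z = ln(S₂/S₁) / ln(A₂/A₁) = ln(12/3) / ln(18.9/0.1064) = 1.3863 / 5.1797 = 0.2676
c = S₁ / A₁^z = 3 / 0.1064^0.2676 = 3 / 0.549 = 5.464

5.46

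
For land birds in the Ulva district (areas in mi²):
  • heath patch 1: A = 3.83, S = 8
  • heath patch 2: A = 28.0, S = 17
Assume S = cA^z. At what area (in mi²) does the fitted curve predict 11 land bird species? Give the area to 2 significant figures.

8.9 mi²

z = ln(17/8) / ln(28/3.83) = 0.7538 / 1.9893 = 0.3789
c = 8 / 3.83^0.3789 = 8 / 1.663 = 4.81
A = (11/4.81)^(1/0.3789) ⇒ ln A = ln(2.287)/0.3789 = 2.1833
A = e^2.1833 ≈ 8.876 mi²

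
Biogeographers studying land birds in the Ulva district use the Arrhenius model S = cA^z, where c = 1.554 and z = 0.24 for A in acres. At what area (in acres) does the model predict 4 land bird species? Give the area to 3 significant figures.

51.4 acres

4 = 1.554 × A^0.24  ⇒  A^0.24 = 4/1.554 = 2.574
ln A = ln(2.574) / 0.24 = 0.9455 / 0.24 = 3.9394
A = e^3.9394 ≈ 51.39 acres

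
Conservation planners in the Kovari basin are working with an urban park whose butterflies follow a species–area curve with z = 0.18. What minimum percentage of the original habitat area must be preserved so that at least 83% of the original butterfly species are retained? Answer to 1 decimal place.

Need (A_new/A_old)^0.18 = 0.83, so A_new/A_old = 0.83^(1/0.18) = 0.83^5.556
ln(A_new/A_old) = ln 0.83 / 0.18 = -0.1863 / 0.18 = -1.0352
A_new/A_old = e^-1.0352 ≈ 0.3552

35.5%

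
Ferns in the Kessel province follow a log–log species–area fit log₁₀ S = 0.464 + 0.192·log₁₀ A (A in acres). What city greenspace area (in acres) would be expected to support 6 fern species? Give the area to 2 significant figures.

6 = 2.911 × A^0.192  ⇒  A^0.192 = 6/2.911 = 2.061
ln A = ln(2.061) / 0.192 = 0.7234 / 0.192 = 3.7675
A = e^3.7675 ≈ 43.27 acres

43 acres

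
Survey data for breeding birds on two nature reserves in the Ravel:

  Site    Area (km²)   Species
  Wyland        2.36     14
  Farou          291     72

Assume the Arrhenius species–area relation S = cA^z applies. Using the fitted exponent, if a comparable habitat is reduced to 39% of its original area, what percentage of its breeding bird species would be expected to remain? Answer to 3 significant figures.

z = ln(72/14) / ln(291/2.36) = 1.6376 / 4.8147 = 0.3401
S_new/S_old = (A_new/A_old)^z = 0.39^0.3401 = exp(0.3401 × -0.9416) = 0.726

72.6%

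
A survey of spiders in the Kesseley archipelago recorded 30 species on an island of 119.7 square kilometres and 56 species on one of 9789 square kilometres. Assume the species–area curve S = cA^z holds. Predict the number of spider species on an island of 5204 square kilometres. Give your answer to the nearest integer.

51

z = ln(56/30) / ln(9789/119.7) = 0.6242 / 4.4040 = 0.1417
c = 30 / 119.7^0.1417 = 30 / 1.97 = 15.23
S₃ = 15.23 × 5204^0.1417 = 15.23 × 3.363 ≈ 51.2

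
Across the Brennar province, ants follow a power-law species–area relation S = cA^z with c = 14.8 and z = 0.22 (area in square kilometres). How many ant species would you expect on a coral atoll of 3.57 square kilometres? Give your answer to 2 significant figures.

20

S = 14.8 × 3.57^0.22
ln S = ln 14.8 + 0.22 × ln 3.57 = 2.6946 + 0.22 × 1.2726 = 2.9746
S = e^2.9746 ≈ 19.58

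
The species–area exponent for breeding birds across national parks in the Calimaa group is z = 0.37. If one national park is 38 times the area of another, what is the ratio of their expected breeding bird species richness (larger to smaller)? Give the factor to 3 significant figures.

S₂/S₁ = (A₂/A₁)^z = 38^0.37
ln(S₂/S₁) = 0.37 × ln 38 = 0.37 × 3.6376 = 1.3459
S₂/S₁ = e^1.3459 ≈ 3.842

3.84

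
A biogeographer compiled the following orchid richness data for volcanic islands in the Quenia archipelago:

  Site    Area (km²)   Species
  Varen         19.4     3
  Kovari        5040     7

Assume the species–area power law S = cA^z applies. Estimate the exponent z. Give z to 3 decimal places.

Taking logs: ln S = ln c + z ln A, so z = (ln S₂ − ln S₁)/(ln A₂ − ln A₁).
z = ln(7/3) / ln(5040/19.4) = ln(2.333) / ln(259.8) = 0.8473 / 5.5599 = 0.1524

0.152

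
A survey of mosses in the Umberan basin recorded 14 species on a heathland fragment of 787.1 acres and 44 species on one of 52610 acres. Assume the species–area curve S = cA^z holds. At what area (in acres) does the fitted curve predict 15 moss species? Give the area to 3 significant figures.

z = ln(44/14) / ln(52610/787.1) = 1.1451 / 4.2023 = 0.2725
c = 14 / 787.1^0.2725 = 14 / 6.154 = 2.275
A = (15/2.275)^(1/0.2725) ⇒ ln A = ln(6.594)/0.2725 = 6.9215
A = e^6.9215 ≈ 1014 acres

1010 acres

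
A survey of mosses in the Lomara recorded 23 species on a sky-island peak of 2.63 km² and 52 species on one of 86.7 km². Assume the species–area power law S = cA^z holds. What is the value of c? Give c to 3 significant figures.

z = ln(S₂/S₁) / ln(A₂/A₁) = ln(52/23) / ln(86.7/2.63) = 0.8157 / 3.4955 = 0.2334
c = S₁ / A₁^z = 23 / 2.63^0.2334 = 23 / 1.253 = 18.35

18.4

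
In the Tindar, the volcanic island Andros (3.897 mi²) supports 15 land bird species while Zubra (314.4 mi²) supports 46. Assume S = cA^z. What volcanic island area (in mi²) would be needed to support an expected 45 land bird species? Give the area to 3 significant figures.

288 mi²

z = ln(46/15) / ln(314.4/3.897) = 1.1206 / 4.3905 = 0.2552
c = 15 / 3.897^0.2552 = 15 / 1.415 = 10.6
A = (45/10.6)^(1/0.2552) ⇒ ln A = ln(4.245)/0.2552 = 5.6646
A = e^5.6646 ≈ 288.5 mi²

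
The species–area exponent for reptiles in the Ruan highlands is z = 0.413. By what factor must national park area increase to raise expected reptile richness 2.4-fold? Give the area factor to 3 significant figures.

8.33

(A₂/A₁)^0.413 = 2.4, so A₂/A₁ = 2.4^(1/0.413) = 2.4^2.421
ln(A₂/A₁) = ln 2.4 / 0.413 = 0.8755 / 0.413 = 2.1198
A₂/A₁ = e^2.1198 ≈ 8.329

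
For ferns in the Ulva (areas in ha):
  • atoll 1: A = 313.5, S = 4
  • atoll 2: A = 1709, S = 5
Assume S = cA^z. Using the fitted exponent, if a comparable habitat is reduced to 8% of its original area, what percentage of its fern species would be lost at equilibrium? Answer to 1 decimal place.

28.3%

z = ln(5/4) / ln(1709/313.5) = 0.2231 / 1.6959 = 0.1316
S_new/S_old = (A_new/A_old)^z = 0.08^0.1316 = exp(0.1316 × -2.5257) = 0.7172
Fraction lost = 1 − 0.7172 = 0.2828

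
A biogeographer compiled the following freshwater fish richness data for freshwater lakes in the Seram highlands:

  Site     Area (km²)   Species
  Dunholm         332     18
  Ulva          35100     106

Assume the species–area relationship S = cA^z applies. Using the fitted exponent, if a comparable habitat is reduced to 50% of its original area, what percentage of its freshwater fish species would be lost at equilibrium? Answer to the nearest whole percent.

23%

z = ln(106/18) / ln(35100/332) = 1.7731 / 4.6608 = 0.3804
S_new/S_old = (A_new/A_old)^z = 0.5^0.3804 = exp(0.3804 × -0.6931) = 0.7682
Fraction lost = 1 − 0.7682 = 0.2318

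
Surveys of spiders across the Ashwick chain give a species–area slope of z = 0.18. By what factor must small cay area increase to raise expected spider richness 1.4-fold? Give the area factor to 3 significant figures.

(A₂/A₁)^0.18 = 1.4, so A₂/A₁ = 1.4^(1/0.18) = 1.4^5.556
ln(A₂/A₁) = ln 1.4 / 0.18 = 0.3365 / 0.18 = 1.8693
A₂/A₁ = e^1.8693 ≈ 6.484

6.48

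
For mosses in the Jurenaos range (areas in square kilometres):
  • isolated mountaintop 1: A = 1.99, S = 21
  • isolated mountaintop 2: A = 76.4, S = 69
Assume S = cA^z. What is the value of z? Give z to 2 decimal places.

0.33

Taking logs: ln S = ln c + z ln A, so z = (ln S₂ − ln S₁)/(ln A₂ − ln A₁).
z = ln(69/21) / ln(76.4/1.99) = ln(3.286) / ln(38.39) = 1.1896 / 3.6478 = 0.3261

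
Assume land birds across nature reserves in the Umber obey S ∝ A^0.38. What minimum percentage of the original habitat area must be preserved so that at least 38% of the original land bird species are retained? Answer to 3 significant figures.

Need (A_new/A_old)^0.38 = 0.38, so A_new/A_old = 0.38^(1/0.38) = 0.38^2.632
ln(A_new/A_old) = ln 0.38 / 0.38 = -0.9676 / 0.38 = -2.5463
A_new/A_old = e^-2.5463 ≈ 0.07837

7.84%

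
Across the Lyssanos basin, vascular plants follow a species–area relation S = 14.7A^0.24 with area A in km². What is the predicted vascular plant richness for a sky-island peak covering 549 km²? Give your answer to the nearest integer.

67

S = 14.7 × 549^0.24 = 14.7 × 4.545 ≈ 66.81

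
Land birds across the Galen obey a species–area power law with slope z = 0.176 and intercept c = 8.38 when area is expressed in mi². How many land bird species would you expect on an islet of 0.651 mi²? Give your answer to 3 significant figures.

7.77

S = 8.38 × 0.651^0.176
ln S = ln 8.38 + 0.176 × ln 0.651 = 2.1258 + 0.176 × -0.4292 = 2.0503
S = e^2.0503 ≈ 7.77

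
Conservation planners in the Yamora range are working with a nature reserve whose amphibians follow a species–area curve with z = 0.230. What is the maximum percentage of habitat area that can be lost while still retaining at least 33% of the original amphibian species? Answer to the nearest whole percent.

Need (A_new/A_old)^0.23 = 0.33, so A_new/A_old = 0.33^(1/0.23) = 0.33^4.348
ln(A_new/A_old) = ln 0.33 / 0.23 = -1.1087 / 0.23 = -4.8203
A_new/A_old = e^-4.8203 ≈ 0.008065
Fraction that can be lost = 1 − 0.008065 = 0.9919

99%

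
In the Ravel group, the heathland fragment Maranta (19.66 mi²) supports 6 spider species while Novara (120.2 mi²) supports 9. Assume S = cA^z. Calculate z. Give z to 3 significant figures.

Taking logs: ln S = ln c + z ln A, so z = (ln S₂ − ln S₁)/(ln A₂ − ln A₁).
z = ln(9/6) / ln(120.2/19.66) = ln(1.5) / ln(6.114) = 0.4055 / 1.8106 = 0.2239

0.224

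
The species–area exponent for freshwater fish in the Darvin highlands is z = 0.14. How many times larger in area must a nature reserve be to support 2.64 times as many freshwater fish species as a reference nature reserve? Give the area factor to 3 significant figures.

1030

(A₂/A₁)^0.14 = 2.64, so A₂/A₁ = 2.64^(1/0.14) = 2.64^7.143
ln(A₂/A₁) = ln 2.64 / 0.14 = 0.9708 / 0.14 = 6.9341
A₂/A₁ = e^6.9341 ≈ 1027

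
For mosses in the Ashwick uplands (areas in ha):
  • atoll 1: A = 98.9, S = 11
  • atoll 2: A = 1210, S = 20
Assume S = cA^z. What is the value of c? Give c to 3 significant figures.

z = ln(S₂/S₁) / ln(A₂/A₁) = ln(20/11) / ln(1210/98.9) = 0.5978 / 2.5043 = 0.2387
c = S₁ / A₁^z = 11 / 98.9^0.2387 = 11 / 2.994 = 3.674

3.67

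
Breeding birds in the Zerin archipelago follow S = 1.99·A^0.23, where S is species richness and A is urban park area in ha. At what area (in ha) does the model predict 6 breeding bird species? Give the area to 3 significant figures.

121 ha

6 = 1.99 × A^0.23  ⇒  A^0.23 = 6/1.99 = 3.015
ln A = ln(3.015) / 0.23 = 1.1036 / 0.23 = 4.7984
A = e^4.7984 ≈ 121.3 ha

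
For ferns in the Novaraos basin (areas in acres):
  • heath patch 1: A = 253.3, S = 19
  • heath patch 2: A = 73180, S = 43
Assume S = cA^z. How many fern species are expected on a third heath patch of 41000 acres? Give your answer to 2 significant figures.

z = ln(43/19) / ln(73180/253.3) = 0.8168 / 5.6661 = 0.1441
c = 19 / 253.3^0.1441 = 19 / 2.221 = 8.556
S₃ = 8.556 × 41000^0.1441 = 8.556 × 4.623 ≈ 39.55

40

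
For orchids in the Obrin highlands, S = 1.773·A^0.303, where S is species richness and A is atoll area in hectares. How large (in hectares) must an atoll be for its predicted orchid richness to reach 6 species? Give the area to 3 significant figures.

55.9 hectares

6 = 1.773 × A^0.303  ⇒  A^0.303 = 6/1.773 = 3.384
ln A = ln(3.384) / 0.303 = 1.2191 / 0.303 = 4.0234
A = e^4.0234 ≈ 55.89 hectares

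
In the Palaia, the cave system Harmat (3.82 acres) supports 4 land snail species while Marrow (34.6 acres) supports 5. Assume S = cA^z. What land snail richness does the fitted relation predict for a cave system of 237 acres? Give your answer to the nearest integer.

z = ln(5/4) / ln(34.6/3.82) = 0.2231 / 2.2036 = 0.1013
c = 4 / 3.82^0.1013 = 4 / 1.145 = 3.492
S₃ = 3.492 × 237^0.1013 = 3.492 × 1.74 ≈ 6.076

6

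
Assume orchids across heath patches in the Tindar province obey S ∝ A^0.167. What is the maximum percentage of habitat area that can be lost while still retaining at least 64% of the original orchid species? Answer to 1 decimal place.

93.1%

Need (A_new/A_old)^0.167 = 0.64, so A_new/A_old = 0.64^(1/0.167) = 0.64^5.988
ln(A_new/A_old) = ln 0.64 / 0.167 = -0.4463 / 0.167 = -2.6724
A_new/A_old = e^-2.6724 ≈ 0.06909
Fraction that can be lost = 1 − 0.06909 = 0.9309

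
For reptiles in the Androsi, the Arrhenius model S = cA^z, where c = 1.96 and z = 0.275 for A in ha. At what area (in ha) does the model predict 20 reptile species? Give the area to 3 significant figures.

20 = 1.96 × A^0.275  ⇒  A^0.275 = 20/1.96 = 10.2
ln A = ln(10.2) / 0.275 = 2.3228 / 0.275 = 8.4465
A = e^8.4465 ≈ 4659 ha

4660 ha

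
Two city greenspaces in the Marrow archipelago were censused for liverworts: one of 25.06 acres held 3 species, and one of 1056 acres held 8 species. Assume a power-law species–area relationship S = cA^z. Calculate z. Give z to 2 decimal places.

Taking logs: ln S = ln c + z ln A, so z = (ln S₂ − ln S₁)/(ln A₂ − ln A₁).
z = ln(8/3) / ln(1056/25.06) = ln(2.667) / ln(42.14) = 0.9808 / 3.7410 = 0.2622

0.26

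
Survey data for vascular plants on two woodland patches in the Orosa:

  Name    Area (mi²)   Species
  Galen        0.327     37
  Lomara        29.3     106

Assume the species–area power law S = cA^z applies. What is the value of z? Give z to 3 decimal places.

0.234

Taking logs: ln S = ln c + z ln A, so z = (ln S₂ − ln S₁)/(ln A₂ − ln A₁).
z = ln(106/37) / ln(29.3/0.327) = ln(2.865) / ln(89.6) = 1.0525 / 4.4954 = 0.2341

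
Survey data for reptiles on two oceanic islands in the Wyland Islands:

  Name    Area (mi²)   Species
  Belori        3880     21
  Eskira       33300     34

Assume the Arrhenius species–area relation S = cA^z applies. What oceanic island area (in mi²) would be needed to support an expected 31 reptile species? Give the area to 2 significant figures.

z = ln(34/21) / ln(33300/3880) = 0.4818 / 2.1497 = 0.2241
c = 21 / 3880^0.2241 = 21 / 6.374 = 3.295
A = (31/3.295)^(1/0.2241) ⇒ ln A = ln(9.409)/0.2241 = 10.0012
A = e^10.0012 ≈ 22053 mi²

22000 mi²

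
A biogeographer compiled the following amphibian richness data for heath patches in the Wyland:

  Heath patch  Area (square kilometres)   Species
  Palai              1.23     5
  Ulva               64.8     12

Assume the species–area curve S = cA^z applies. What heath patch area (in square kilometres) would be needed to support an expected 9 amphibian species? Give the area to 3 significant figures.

17.6 square kilometres

z = ln(12/5) / ln(64.8/1.23) = 0.8755 / 3.9643 = 0.2208
c = 5 / 1.23^0.2208 = 5 / 1.047 = 4.777
A = (9/4.777)^(1/0.2208) ⇒ ln A = ln(1.884)/0.2208 = 2.8686
A = e^2.8686 ≈ 17.61 square kilometres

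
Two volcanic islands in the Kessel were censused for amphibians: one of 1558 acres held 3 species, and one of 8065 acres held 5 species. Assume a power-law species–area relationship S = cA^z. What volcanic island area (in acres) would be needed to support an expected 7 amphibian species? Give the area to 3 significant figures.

z = ln(5/3) / ln(8065/1558) = 0.5108 / 1.6441 = 0.3107
c = 3 / 1558^0.3107 = 3 / 9.816 = 0.3056
A = (7/0.3056)^(1/0.3107) ⇒ ln A = ln(22.9)/0.3107 = 10.0783
A = e^10.0783 ≈ 23819 acres

23800 acres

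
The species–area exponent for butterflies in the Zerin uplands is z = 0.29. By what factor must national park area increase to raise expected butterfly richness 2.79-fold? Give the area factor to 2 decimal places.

(A₂/A₁)^0.29 = 2.79, so A₂/A₁ = 2.79^(1/0.29) = 2.79^3.448
ln(A₂/A₁) = ln 2.79 / 0.29 = 1.0260 / 0.29 = 3.5381
A₂/A₁ = e^3.5381 ≈ 34.4

34.40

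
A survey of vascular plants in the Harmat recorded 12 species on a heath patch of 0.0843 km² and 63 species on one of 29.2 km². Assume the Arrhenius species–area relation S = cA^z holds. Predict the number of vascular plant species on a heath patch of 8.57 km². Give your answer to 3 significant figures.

44.5

z = ln(63/12) / ln(29.2/0.0843) = 1.6582 / 5.8475 = 0.2836
c = 12 / 0.0843^0.2836 = 12 / 0.4959 = 24.2
S₃ = 24.2 × 8.57^0.2836 = 24.2 × 1.839 ≈ 44.5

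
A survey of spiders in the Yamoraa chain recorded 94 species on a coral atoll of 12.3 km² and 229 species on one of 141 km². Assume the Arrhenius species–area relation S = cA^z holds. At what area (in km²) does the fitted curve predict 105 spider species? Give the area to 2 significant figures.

z = ln(229/94) / ln(141/12.3) = 0.8904 / 2.4392 = 0.3651
c = 94 / 12.3^0.3651 = 94 / 2.5 = 37.61
A = (105/37.61)^(1/0.3651) ⇒ ln A = ln(2.792)/0.3651 = 2.8127
A = e^2.8127 ≈ 16.66 km²

17 km²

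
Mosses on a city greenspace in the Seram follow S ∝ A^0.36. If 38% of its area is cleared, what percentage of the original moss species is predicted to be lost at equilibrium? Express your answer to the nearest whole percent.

S_new/S_old = (A_new/A_old)^z = 0.62^0.36
= exp(0.36 × ln 0.62) = exp(0.36 × -0.4780) = exp(-0.1721) ≈ 0.8419
Fraction lost = 1 − 0.8419 = 0.1581

16%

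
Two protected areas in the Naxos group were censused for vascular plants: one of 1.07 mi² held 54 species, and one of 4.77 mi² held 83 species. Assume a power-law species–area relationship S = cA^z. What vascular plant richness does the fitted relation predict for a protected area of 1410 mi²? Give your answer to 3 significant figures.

426

z = ln(83/54) / ln(4.77/1.07) = 0.4299 / 1.4947 = 0.2876
c = 54 / 1.07^0.2876 = 54 / 1.02 = 52.96
S₃ = 52.96 × 1410^0.2876 = 52.96 × 8.048 ≈ 426.2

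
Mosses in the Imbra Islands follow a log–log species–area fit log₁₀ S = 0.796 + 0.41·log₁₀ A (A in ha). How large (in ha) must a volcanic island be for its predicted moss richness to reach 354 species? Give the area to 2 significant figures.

19000 ha

354 = 6.252 × A^0.41  ⇒  A^0.41 = 354/6.252 = 56.62
ln A = ln(56.62) / 0.41 = 4.0364 / 0.41 = 9.8450
A = e^9.8450 ≈ 18863 ha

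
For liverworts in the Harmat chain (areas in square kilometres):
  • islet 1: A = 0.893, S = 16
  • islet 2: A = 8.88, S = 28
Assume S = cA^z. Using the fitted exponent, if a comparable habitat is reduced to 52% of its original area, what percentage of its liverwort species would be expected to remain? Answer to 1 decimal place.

85.3%

z = ln(28/16) / ln(8.88/0.893) = 0.5596 / 2.2970 = 0.2436
S_new/S_old = (A_new/A_old)^z = 0.52^0.2436 = exp(0.2436 × -0.6539) = 0.8527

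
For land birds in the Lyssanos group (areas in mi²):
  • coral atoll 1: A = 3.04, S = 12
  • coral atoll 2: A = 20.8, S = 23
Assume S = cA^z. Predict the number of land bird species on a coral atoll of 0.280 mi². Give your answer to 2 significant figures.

5.4

z = ln(23/12) / ln(20.8/3.04) = 0.6506 / 1.9231 = 0.3383
c = 12 / 3.04^0.3383 = 12 / 1.457 = 8.238
S₃ = 8.238 × 0.28^0.3383 = 8.238 × 0.6501 ≈ 5.355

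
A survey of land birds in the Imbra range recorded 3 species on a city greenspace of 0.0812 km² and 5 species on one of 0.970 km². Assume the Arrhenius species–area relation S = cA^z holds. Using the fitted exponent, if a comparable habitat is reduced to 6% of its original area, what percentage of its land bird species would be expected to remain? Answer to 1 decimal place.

56.0%

z = ln(5/3) / ln(0.97/0.0812) = 0.5108 / 2.4804 = 0.2059
S_new/S_old = (A_new/A_old)^z = 0.06^0.2059 = exp(0.2059 × -2.8134) = 0.5602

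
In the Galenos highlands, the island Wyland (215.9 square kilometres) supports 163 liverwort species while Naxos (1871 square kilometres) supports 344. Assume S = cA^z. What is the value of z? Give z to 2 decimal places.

0.35

Taking logs: ln S = ln c + z ln A, so z = (ln S₂ − ln S₁)/(ln A₂ − ln A₁).
z = ln(344/163) / ln(1871/215.9) = ln(2.11) / ln(8.666) = 0.7469 / 2.1594 = 0.3459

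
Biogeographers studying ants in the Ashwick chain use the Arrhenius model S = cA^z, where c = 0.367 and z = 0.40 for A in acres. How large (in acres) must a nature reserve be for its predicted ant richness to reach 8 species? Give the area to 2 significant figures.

8 = 0.367 × A^0.4  ⇒  A^0.4 = 8/0.367 = 21.8
ln A = ln(21.8) / 0.4 = 3.0818 / 0.4 = 7.7046
A = e^7.7046 ≈ 2219 acres

2200 acres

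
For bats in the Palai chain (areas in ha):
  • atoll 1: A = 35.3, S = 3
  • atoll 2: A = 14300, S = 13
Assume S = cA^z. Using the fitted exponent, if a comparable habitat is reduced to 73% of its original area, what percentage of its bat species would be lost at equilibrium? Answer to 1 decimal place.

7.4%

z = ln(13/3) / ln(14300/35.3) = 1.4663 / 6.0041 = 0.2442
S_new/S_old = (A_new/A_old)^z = 0.73^0.2442 = exp(0.2442 × -0.3147) = 0.926
Fraction lost = 1 − 0.926 = 0.07398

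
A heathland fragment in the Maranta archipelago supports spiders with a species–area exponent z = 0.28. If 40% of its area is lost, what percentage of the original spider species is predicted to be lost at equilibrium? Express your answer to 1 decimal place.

S_new/S_old = (A_new/A_old)^z = 0.6^0.28
= exp(0.28 × ln 0.6) = exp(0.28 × -0.5108) = exp(-0.1430) ≈ 0.8667
Fraction lost = 1 − 0.8667 = 0.1333

13.3%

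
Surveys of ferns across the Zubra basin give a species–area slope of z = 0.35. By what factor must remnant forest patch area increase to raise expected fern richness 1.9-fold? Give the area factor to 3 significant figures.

(A₂/A₁)^0.35 = 1.9, so A₂/A₁ = 1.9^(1/0.35) = 1.9^2.857
ln(A₂/A₁) = ln 1.9 / 0.35 = 0.6419 / 0.35 = 1.8339
A₂/A₁ = e^1.8339 ≈ 6.258

6.26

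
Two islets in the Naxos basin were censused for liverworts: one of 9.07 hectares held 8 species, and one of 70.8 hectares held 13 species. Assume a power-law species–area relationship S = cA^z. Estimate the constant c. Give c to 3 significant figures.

4.75

z = ln(S₂/S₁) / ln(A₂/A₁) = ln(13/8) / ln(70.8/9.07) = 0.4855 / 2.0549 = 0.2363
c = S₁ / A₁^z = 8 / 9.07^0.2363 = 8 / 1.684 = 4.752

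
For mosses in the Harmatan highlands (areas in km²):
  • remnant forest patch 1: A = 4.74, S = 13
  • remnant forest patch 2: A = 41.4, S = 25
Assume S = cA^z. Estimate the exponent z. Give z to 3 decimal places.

Taking logs: ln S = ln c + z ln A, so z = (ln S₂ − ln S₁)/(ln A₂ − ln A₁).
z = ln(25/13) / ln(41.4/4.74) = ln(1.923) / ln(8.734) = 0.6539 / 2.1672 = 0.3017

0.302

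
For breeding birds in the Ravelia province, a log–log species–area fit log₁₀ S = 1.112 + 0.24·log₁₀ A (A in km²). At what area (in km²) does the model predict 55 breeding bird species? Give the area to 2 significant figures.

420 km²

55 = 12.94 × A^0.24  ⇒  A^0.24 = 55/12.94 = 4.25
ln A = ln(4.25) / 0.24 = 1.4469 / 0.24 = 6.0286
A = e^6.0286 ≈ 415.1 km²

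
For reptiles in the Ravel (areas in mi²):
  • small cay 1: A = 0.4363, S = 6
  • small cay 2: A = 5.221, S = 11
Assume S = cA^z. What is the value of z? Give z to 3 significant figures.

0.244

Taking logs: ln S = ln c + z ln A, so z = (ln S₂ − ln S₁)/(ln A₂ − ln A₁).
z = ln(11/6) / ln(5.221/0.4363) = ln(1.833) / ln(11.97) = 0.6061 / 2.4821 = 0.2442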